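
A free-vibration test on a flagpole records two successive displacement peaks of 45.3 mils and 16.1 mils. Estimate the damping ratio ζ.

Logarithmic decrement δ = (1/n)·ln(x₀/x_n) = (1/1)·ln(45.3/16.1) = (1/1)·ln(2.814) = 1.034.
ζ = δ/√(4π² + δ²) = 1.034/√(39.48 + 1.07) = 1.034/6.368 = 0.1625.

0.162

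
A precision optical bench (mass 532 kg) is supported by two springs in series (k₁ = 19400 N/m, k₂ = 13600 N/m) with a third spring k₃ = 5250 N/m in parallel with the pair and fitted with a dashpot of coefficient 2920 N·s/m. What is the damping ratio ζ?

0.550

Series pair: k_s = k₁k₂/(k₁+k₂) = (19400)(13600)/(19400 + 13600) = 7995 N/m. In parallel with k₃: k_eq = 7995 + 5250 = 13250 N/m.
ω_n = √(k_eq/m) = √(13250/532) = 4.990 rad/s.
Critical damping c_c = 2√(k_eq·m) = 2√(13250 × 532) = 5309 N·s/m, so ζ = c/c_c = 2920/5309 = 0.5500.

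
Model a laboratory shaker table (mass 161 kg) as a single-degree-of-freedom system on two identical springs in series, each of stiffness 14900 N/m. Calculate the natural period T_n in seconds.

Series springs: 1/k_eq = 2/14900, so k_eq = 14900/2 = 7450 N/m.
ω_n = √(k_eq/m) = √(7450/161) = √46.27 = 6.802 rad/s.
T_n = 2π/ω_n = 6.283/6.802 = 0.9237 s.

0.924 s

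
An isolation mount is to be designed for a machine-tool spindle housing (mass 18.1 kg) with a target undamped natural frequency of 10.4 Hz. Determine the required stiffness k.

ω_n = 2πf_n = 2π × 10.4 = 65.35 rad/s.
k = m·ω_n² = 18.1 × 65.35² = 18.1 × 4270 = 77290 N/m.

77300 N/m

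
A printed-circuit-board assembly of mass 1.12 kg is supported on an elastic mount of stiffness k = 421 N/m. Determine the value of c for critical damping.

c_c = 2√(k·m) = 2√(421.0 × 1.12) = 2 × 21.71 = 43.43 N·s/m.

43.4 N·s/m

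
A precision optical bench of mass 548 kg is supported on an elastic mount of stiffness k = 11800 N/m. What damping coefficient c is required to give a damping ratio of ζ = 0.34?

c_c = 2√(k·m) = 2√(11800 × 548) = 5086 N·s/m.
c = ζ·c_c = 0.34 × 5086 = 1729 N·s/m.

1730 N·s/m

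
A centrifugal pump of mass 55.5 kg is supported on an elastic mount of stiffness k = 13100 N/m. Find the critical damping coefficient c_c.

1710 N·s/m

c_c = 2√(k·m) = 2√(13100 × 55.5) = 2 × 852.7 = 1705 N·s/m.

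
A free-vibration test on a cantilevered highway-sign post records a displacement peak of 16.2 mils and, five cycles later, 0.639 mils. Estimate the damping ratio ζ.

0.102

Logarithmic decrement δ = (1/n)·ln(x₀/x_n) = (1/5)·ln(16.2/0.639) = (1/5)·ln(25.35) = 0.6466.
ζ = δ/√(4π² + δ²) = 0.6466/√(39.48 + 0.418) = 0.6466/6.316 = 0.1024.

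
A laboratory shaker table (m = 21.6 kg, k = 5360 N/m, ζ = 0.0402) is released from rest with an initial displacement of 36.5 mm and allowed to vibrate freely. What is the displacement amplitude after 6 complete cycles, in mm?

Logarithmic decrement δ = 2πζ/√(1 − ζ²) = 2π × 0.04020/√(1 − 0.00162) = 0.2528.
After n cycles, x_n/x₀ = e^(−nδ), so x_6 = 36.5 × e^(−6 × 0.2528) = 36.5 × 0.2194 = 8.009 mm.

8.01 mm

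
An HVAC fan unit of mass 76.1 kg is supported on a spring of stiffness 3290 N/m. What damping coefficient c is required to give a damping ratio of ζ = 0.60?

600 N·s/m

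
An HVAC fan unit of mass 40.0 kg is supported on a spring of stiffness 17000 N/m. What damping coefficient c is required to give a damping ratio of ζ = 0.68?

c_c = 2√(k·m) = 2√(17000 × 40.0) = 1649 N·s/m.
c = ζ·c_c = 0.68 × 1649 = 1121 N·s/m.

1120 N·s/m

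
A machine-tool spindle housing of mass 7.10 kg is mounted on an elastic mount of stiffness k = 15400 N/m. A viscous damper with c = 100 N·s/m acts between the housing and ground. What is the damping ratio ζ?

0.151

ω_n = √(k/m) = √(15400/7.10) = 46.57 rad/s.
Critical damping c_c = 2√(k·m) = 2√(15400 × 7.10) = 661.3 N·s/m, so ζ = c/c_c = 100/661.3 = 0.1512.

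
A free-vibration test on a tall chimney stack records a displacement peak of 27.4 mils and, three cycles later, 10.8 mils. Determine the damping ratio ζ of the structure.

Logarithmic decrement δ = (1/n)·ln(x₀/x_n) = (1/3)·ln(27.4/10.8) = (1/3)·ln(2.537) = 0.3103.
ζ = δ/√(4π² + δ²) = 0.3103/√(39.48 + 0.0963) = 0.3103/6.291 = 0.04933.

0.0493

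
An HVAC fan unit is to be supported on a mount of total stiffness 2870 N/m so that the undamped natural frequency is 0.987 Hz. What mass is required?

74.6 kg

ω_n = 2πf_n = 2π × 0.987 = 6.202 rad/s.
m = k/ω_n² = 2870/6.202² = 2870/38.46 = 74.63 kg.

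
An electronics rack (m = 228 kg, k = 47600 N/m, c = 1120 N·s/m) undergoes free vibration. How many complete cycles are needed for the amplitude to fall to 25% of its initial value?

2 cycles

ζ = c/(2√(km)) = 1120/(2√(47600 × 228)) = 1120/6589 = 0.1700.
Logarithmic decrement δ = 2πζ/√(1 − ζ²) = 2π × 0.1700/√(1 − 0.0289) = 1.084.
x_n/x₀ = e^(−nδ) ≤ 0.25; take ln: n ≥ ln(1/0.25)/δ = 1.386/1.084 = 1.279.
So 2 complete cycles are required.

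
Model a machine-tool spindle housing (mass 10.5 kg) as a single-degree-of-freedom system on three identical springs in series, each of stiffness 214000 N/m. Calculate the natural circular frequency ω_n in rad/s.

Series springs: 1/k_eq = 3/214000, so k_eq = 214000/3 = 71330 N/m.
ω_n = √(k_eq/m) = √(71330/10.5) = √6794 = 82.42 rad/s.

82.4 rad/s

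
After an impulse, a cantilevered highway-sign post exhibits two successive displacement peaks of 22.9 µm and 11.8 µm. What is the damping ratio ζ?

Logarithmic decrement δ = (1/n)·ln(x₀/x_n) = (1/1)·ln(22.9/11.8) = (1/1)·ln(1.941) = 0.6630.
ζ = δ/√(4π² + δ²) = 0.6630/√(39.48 + 0.440) = 0.6630/6.318 = 0.1049.

0.105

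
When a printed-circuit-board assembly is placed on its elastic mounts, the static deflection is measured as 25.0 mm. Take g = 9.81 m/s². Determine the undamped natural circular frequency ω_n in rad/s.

19.8 rad/s

ω_n = √(g/δ_st) = √(9.81/0.0250) = √392.4 = 19.81 rad/s.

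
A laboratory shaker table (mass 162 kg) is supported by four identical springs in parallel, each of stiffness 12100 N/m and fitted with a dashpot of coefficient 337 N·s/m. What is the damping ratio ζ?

Parallel springs add: k_eq = 4 × 12100 = 48400 N/m.
ω_n = √(k_eq/m) = √(48400/162) = 17.28 rad/s.
Critical damping c_c = 2√(k_eq·m) = 2√(48400 × 162) = 5600 N·s/m, so ζ = c/c_c = 337/5600 = 0.06018.

0.0602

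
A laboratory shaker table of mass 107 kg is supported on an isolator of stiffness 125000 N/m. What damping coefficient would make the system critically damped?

7310 N·s/m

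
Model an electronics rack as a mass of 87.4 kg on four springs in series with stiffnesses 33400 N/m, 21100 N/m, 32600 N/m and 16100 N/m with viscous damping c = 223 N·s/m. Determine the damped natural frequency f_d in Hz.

Series springs: 1/k_eq = 1/33400 + 1/21100 + 1/32600 + 1/16100 = 0.0001701, so k_eq = 5878 N/m.
ω_n = √(k_eq/m) = √(5878/87.4) = 8.201 rad/s.
Critical damping c_c = 2√(k_eq·m) = 2√(5878 × 87.4) = 1434 N·s/m, so ζ = c/c_c = 223/1434 = 0.1556.
ω_d = ω_n√(1 − ζ²) = 8.201 × √(1 − 0.0242) = 8.101 rad/s.
f_d = ω_d/(2π) = 1.289 Hz.

1.29 Hz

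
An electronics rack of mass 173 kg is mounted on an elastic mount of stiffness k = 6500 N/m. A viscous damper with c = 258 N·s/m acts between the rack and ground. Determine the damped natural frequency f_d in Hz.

0.968 Hz

ω_n = √(k/m) = √(6500/173) = 6.130 rad/s.
Critical damping c_c = 2√(k·m) = 2√(6500 × 173) = 2121 N·s/m, so ζ = c/c_c = 258/2121 = 0.1216.
ω_d = ω_n√(1 − ζ²) = 6.130 × √(1 − 0.0148) = 6.084 rad/s.
f_d = ω_d/(2π) = 0.9683 Hz.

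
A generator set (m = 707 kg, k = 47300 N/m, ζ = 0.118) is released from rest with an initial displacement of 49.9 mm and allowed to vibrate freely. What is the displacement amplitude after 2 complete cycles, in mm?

11.2 mm

Logarithmic decrement δ = 2πζ/√(1 − ζ²) = 2π × 0.1180/√(1 − 0.0139) = 0.7466.
After n cycles, x_n/x₀ = e^(−nδ), so x_2 = 49.9 × e^(−2 × 0.7466) = 49.9 × 0.2246 = 11.21 mm.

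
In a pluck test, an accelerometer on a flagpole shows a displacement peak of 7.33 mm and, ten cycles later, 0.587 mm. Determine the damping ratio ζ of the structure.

Logarithmic decrement δ = (1/n)·ln(x₀/x_n) = (1/10)·ln(7.33/0.587) = (1/10)·ln(12.49) = 0.2525.
ζ = δ/√(4π² + δ²) = 0.2525/√(39.48 + 0.0637) = 0.2525/6.288 = 0.04015.

0.0401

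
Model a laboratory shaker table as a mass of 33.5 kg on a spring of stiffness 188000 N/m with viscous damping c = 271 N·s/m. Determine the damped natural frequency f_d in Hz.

11.9 Hz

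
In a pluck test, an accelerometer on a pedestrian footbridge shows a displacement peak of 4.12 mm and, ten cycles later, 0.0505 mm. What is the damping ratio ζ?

0.0699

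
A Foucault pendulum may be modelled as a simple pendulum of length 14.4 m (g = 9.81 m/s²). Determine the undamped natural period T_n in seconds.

For a simple pendulum ω_n = √(g/L) = √(9.81/14.4) = √0.6813 = 0.8254 rad/s.
T_n = 2π/ω_n = 6.283/0.8254 = 7.612 s.

7.61 s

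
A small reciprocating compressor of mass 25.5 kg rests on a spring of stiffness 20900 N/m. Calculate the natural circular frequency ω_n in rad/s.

28.6 rad/s

ω_n = √(k/m) = √(20900/25.5) = √819.6 = 28.63 rad/s.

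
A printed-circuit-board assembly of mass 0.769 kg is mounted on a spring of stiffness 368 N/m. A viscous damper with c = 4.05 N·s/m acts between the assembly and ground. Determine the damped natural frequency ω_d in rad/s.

ω_n = √(k/m) = √(368.0/0.769) = 21.88 rad/s.
Critical damping c_c = 2√(k·m) = 2√(368.0 × 0.769) = 33.64 N·s/m, so ζ = c/c_c = 4.05/33.64 = 0.1204.
ω_d = ω_n√(1 − ζ²) = 21.88 × √(1 − 0.0145) = 21.72 rad/s.

21.7 rad/s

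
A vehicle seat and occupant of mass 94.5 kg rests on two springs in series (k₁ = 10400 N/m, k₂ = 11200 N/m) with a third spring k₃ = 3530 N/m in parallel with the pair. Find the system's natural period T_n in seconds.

0.647 s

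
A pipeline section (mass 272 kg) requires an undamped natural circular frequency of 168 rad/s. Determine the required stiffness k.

7680000 N/m

k = m·ω_n² = 272 × 168.0² = 272 × 28220 = 7677000 N/m.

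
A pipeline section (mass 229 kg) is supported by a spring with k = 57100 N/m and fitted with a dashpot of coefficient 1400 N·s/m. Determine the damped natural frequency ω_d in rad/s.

15.5 rad/s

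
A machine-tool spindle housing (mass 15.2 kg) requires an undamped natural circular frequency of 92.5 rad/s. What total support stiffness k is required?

k = m·ω_n² = 15.2 × 92.50² = 15.2 × 8556 = 130100 N/m.

130000 N/m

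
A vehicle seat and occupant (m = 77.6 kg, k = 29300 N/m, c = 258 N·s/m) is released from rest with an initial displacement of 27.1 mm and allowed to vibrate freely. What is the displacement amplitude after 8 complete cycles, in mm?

0.362 mm

ζ = c/(2√(km)) = 258/(2√(29300 × 77.6)) = 258/3016 = 0.08555.
Logarithmic decrement δ = 2πζ/√(1 − ζ²) = 2π × 0.08555/√(1 − 0.00732) = 0.5395.
After n cycles, x_n/x₀ = e^(−nδ), so x_8 = 27.1 × e^(−8 × 0.5395) = 27.1 × 0.01335 = 0.3618 mm.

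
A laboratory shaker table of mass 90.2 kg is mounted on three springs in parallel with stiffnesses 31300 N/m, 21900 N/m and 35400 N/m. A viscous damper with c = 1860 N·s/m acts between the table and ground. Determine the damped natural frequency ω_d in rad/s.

Parallel springs add: k_eq = 31300 + 21900 + 35400 = 88600 N/m.
ω_n = √(k_eq/m) = √(88600/90.2) = 31.34 rad/s.
Critical damping c_c = 2√(k_eq·m) = 2√(88600 × 90.2) = 5654 N·s/m, so ζ = c/c_c = 1860/5654 = 0.3290.
ω_d = ω_n√(1 − ζ²) = 31.34 × √(1 − 0.108) = 29.60 rad/s.

29.6 rad/s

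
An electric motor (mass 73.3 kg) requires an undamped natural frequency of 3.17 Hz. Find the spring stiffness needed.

ω_n = 2πf_n = 2π × 3.17 = 19.92 rad/s.
k = m·ω_n² = 73.3 × 19.92² = 73.3 × 396.7 = 29080 N/m.

29100 N/m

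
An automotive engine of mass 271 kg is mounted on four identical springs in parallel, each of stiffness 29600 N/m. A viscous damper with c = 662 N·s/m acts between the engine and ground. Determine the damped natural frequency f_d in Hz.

3.32 Hz

Parallel springs add: k_eq = 4 × 29600 = 118400 N/m.
ω_n = √(k_eq/m) = √(118400/271) = 20.90 rad/s.
Critical damping c_c = 2√(k_eq·m) = 2√(118400 × 271) = 11330 N·s/m, so ζ = c/c_c = 662/11330 = 0.05843.
ω_d = ω_n√(1 − ζ²) = 20.90 × √(1 − 0.00341) = 20.87 rad/s.
f_d = ω_d/(2π) = 3.321 Hz.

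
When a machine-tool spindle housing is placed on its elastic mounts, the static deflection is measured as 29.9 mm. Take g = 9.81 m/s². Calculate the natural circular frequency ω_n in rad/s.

ω_n = √(g/δ_st) = √(9.81/0.0299) = √328.1 = 18.11 rad/s.

18.1 rad/s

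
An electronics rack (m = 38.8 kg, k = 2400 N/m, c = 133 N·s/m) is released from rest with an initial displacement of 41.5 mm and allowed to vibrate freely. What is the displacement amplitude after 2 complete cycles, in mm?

2.51 mm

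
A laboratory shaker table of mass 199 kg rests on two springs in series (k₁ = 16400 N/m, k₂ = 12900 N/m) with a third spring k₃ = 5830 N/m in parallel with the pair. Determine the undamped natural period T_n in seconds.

0.776 s

Series pair: k_s = k₁k₂/(k₁+k₂) = (16400)(12900)/(16400 + 12900) = 7220 N/m. In parallel with k₃: k_eq = 7220 + 5830 = 13050 N/m.
ω_n = √(k_eq/m) = √(13050/199) = √65.58 = 8.098 rad/s.
T_n = 2π/ω_n = 6.283/8.098 = 0.7759 s.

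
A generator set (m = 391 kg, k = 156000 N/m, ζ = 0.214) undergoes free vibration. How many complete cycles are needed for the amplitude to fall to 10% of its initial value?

Logarithmic decrement δ = 2πζ/√(1 − ζ²) = 2π × 0.2140/√(1 − 0.0458) = 1.376.
x_n/x₀ = e^(−nδ) ≤ 0.1; take ln: n ≥ ln(1/0.1)/δ = 2.303/1.376 = 1.673.
So 2 complete cycles are required.

2 cycles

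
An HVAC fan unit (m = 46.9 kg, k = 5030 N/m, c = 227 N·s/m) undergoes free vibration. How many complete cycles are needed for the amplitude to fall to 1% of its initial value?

ζ = c/(2√(km)) = 227/(2√(5030 × 46.9)) = 227/971.4 = 0.2337.
Logarithmic decrement δ = 2πζ/√(1 − ζ²) = 2π × 0.2337/√(1 − 0.0546) = 1.510.
x_n/x₀ = e^(−nδ) ≤ 0.01; take ln: n ≥ ln(1/0.01)/δ = 4.605/1.510 = 3.050.
So 4 complete cycles are required.

4 cycles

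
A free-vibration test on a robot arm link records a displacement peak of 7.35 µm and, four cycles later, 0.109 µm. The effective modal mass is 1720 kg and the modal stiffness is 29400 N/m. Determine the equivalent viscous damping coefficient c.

2350 N·s/m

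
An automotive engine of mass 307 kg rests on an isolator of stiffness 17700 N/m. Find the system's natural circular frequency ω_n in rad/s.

ω_n = √(k/m) = √(17700/307) = √57.65 = 7.593 rad/s.

7.59 rad/s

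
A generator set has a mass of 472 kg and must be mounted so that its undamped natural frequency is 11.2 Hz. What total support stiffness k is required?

ω_n = 2πf_n = 2π × 11.2 = 70.37 rad/s.
k = m·ω_n² = 472 × 70.37² = 472 × 4952 = 2337000 N/m.

2340000 N/m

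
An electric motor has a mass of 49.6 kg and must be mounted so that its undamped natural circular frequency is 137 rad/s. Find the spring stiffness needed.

k = m·ω_n² = 49.6 × 137.0² = 49.6 × 18770 = 930900 N/m.

931000 N/m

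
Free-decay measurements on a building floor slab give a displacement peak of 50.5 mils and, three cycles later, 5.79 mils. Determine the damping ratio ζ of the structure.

0.114

Logarithmic decrement δ = (1/n)·ln(x₀/x_n) = (1/3)·ln(50.5/5.79) = (1/3)·ln(8.722) = 0.7219.
ζ = δ/√(4π² + δ²) = 0.7219/√(39.48 + 0.521) = 0.7219/6.325 = 0.1142.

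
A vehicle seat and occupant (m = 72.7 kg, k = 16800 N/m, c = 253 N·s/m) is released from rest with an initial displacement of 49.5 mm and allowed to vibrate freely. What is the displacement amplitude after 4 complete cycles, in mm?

ζ = c/(2√(km)) = 253/(2√(16800 × 72.7)) = 253/2210 = 0.1145.
Logarithmic decrement δ = 2πζ/√(1 − ζ²) = 2π × 0.1145/√(1 − 0.0131) = 0.7240.
After n cycles, x_n/x₀ = e^(−nδ), so x_4 = 49.5 × e^(−4 × 0.7240) = 49.5 × 0.05525 = 2.735 mm.

2.74 mm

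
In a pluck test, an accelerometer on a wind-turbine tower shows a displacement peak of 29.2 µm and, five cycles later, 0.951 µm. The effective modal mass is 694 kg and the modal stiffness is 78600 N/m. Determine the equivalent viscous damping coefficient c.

Logarithmic decrement δ = (1/n)·ln(x₀/x_n) = (1/5)·ln(29.2/0.951) = (1/5)·ln(30.70) = 0.6849.
ζ = δ/√(4π² + δ²) = 0.6849/√(39.48 + 0.469) = 0.6849/6.320 = 0.1084.
c = ζ · 2√(km) = 0.1084 × 2√(78600 × 694) = 0.1084 × 14770 = 1601 N·s/m.

1600 N·s/m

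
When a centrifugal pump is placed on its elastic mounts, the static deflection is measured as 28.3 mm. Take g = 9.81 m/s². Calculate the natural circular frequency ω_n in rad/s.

ω_n = √(g/δ_st) = √(9.81/0.0283) = √346.6 = 18.62 rad/s.

18.6 rad/s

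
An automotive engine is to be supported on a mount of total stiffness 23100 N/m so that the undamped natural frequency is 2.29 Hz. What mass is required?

112 kg

ω_n = 2πf_n = 2π × 2.29 = 14.39 rad/s.
m = k/ω_n² = 23100/14.39² = 23100/207.0 = 111.6 kg.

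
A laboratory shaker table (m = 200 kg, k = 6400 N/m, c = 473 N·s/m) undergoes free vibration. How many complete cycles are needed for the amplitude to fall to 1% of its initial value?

4 cycles

ζ = c/(2√(km)) = 473/(2√(6400 × 200)) = 473/2263 = 0.2090.
Logarithmic decrement δ = 2πζ/√(1 − ζ²) = 2π × 0.2090/√(1 − 0.0437) = 1.343.
x_n/x₀ = e^(−nδ) ≤ 0.01; take ln: n ≥ ln(1/0.01)/δ = 4.605/1.343 = 3.429.
So 4 complete cycles are required.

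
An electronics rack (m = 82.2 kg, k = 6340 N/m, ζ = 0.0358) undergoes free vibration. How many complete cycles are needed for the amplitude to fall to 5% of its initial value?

14 cycles

Logarithmic decrement δ = 2πζ/√(1 − ζ²) = 2π × 0.03580/√(1 − 0.00128) = 0.2251.
x_n/x₀ = e^(−nδ) ≤ 0.05; take ln: n ≥ ln(1/0.05)/δ = 2.996/0.2251 = 13.31.
So 14 complete cycles are required.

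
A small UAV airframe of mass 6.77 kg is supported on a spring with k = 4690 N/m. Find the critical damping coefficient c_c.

c_c = 2√(k·m) = 2√(4690 × 6.77) = 2 × 178.2 = 356.4 N·s/m.

356 N·s/m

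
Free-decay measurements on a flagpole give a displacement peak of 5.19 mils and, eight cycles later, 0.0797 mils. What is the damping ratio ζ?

0.0828

Logarithmic decrement δ = (1/n)·ln(x₀/x_n) = (1/8)·ln(5.19/0.0797) = (1/8)·ln(65.12) = 0.5220.
ζ = δ/√(4π² + δ²) = 0.5220/√(39.48 + 0.273) = 0.5220/6.305 = 0.08280.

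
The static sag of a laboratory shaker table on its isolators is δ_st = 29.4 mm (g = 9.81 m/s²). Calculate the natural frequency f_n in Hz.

ω_n = √(g/δ_st) = √(9.81/0.0294) = √333.7 = 18.27 rad/s.
f_n = ω_n/(2π) = 18.27/6.283 = 2.907 Hz.

2.91 Hz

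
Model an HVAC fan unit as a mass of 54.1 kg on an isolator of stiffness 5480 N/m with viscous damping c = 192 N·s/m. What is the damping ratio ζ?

ω_n = √(k/m) = √(5480/54.1) = 10.06 rad/s.
Critical damping c_c = 2√(k·m) = 2√(5480 × 54.1) = 1089 N·s/m, so ζ = c/c_c = 192/1089 = 0.1763.

0.176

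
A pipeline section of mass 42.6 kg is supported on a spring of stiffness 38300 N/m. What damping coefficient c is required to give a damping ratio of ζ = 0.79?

2020 N·s/m

c_c = 2√(k·m) = 2√(38300 × 42.6) = 2555 N·s/m.
c = ζ·c_c = 0.79 × 2555 = 2018 N·s/m.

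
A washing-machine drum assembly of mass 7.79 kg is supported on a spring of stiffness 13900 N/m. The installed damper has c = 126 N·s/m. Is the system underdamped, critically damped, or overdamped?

underdamped

c_c = 2√(k·m) = 658.1 N·s/m; ζ = c/c_c = 126/658.1 = 0.191.
Since ζ < 1 the system is underdamped.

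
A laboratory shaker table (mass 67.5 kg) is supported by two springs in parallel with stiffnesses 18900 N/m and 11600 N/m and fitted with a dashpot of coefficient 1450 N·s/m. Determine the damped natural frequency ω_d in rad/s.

18.3 rad/s

Parallel springs add: k_eq = 18900 + 11600 = 30500 N/m.
ω_n = √(k_eq/m) = √(30500/67.5) = 21.26 rad/s.
Critical damping c_c = 2√(k_eq·m) = 2√(30500 × 67.5) = 2870 N·s/m, so ζ = c/c_c = 1450/2870 = 0.5053.
ω_d = ω_n√(1 − ζ²) = 21.26 × √(1 − 0.255) = 18.34 rad/s.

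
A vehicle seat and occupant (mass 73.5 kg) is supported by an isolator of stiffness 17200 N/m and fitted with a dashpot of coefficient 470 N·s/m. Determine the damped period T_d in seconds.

ω_n = √(k/m) = √(17200/73.5) = 15.30 rad/s.
Critical damping c_c = 2√(k·m) = 2√(17200 × 73.5) = 2249 N·s/m, so ζ = c/c_c = 470/2249 = 0.2090.
ω_d = ω_n√(1 − ζ²) = 15.30 × √(1 − 0.0437) = 14.96 rad/s.
T_d = 2π/ω_d = 0.4200 s.

0.420 s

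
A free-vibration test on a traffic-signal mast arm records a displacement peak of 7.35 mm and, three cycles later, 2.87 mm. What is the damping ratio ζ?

Logarithmic decrement δ = (1/n)·ln(x₀/x_n) = (1/3)·ln(7.35/2.87) = (1/3)·ln(2.561) = 0.3135.
ζ = δ/√(4π² + δ²) = 0.3135/√(39.48 + 0.0983) = 0.3135/6.291 = 0.04983.

0.0498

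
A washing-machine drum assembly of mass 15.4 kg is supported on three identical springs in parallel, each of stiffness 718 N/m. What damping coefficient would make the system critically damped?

364 N·s/m

Parallel springs add: k_eq = 3 × 718 = 2154 N/m.
c_c = 2√(k_eq·m) = 2√(2154 × 15.4) = 2 × 182.1 = 364.3 N·s/m.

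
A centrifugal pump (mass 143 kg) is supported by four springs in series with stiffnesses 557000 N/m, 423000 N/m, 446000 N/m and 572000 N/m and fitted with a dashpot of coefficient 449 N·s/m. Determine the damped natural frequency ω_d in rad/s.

Series springs: 1/k_eq = 1/557000 + 1/423000 + 1/446000 + 1/572000 = 8.150×10^-6, so k_eq = 122700 N/m.
ω_n = √(k_eq/m) = √(122700/143) = 29.29 rad/s.
Critical damping c_c = 2√(k_eq·m) = 2√(122700 × 143) = 8378 N·s/m, so ζ = c/c_c = 449/8378 = 0.05359.
ω_d = ω_n√(1 − ζ²) = 29.29 × √(1 − 0.00287) = 29.25 rad/s.

29.3 rad/s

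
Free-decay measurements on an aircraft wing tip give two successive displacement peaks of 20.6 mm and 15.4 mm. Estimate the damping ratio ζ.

0.0463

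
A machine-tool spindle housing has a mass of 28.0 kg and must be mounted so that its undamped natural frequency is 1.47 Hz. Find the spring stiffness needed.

2390 N/m

ω_n = 2πf_n = 2π × 1.47 = 9.236 rad/s.
k = m·ω_n² = 28.0 × 9.236² = 28.0 × 85.31 = 2389 N/m.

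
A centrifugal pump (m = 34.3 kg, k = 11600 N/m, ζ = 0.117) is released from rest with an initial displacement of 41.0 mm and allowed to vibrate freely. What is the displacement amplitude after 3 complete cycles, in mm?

4.45 mm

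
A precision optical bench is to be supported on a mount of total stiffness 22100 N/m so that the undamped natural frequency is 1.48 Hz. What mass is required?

ω_n = 2πf_n = 2π × 1.48 = 9.299 rad/s.
m = k/ω_n² = 22100/9.299² = 22100/86.47 = 255.6 kg.

256 kg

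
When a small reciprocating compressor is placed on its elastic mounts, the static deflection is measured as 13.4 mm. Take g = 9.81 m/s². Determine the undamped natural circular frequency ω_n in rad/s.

27.1 rad/s

ω_n = √(g/δ_st) = √(9.81/0.0134) = √732.1 = 27.06 rad/s.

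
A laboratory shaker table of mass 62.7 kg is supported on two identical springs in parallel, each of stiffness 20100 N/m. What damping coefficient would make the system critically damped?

3180 N·s/m

Parallel springs add: k_eq = 2 × 20100 = 40200 N/m.
c_c = 2√(k_eq·m) = 2√(40200 × 62.7) = 2 × 1588 = 3175 N·s/m.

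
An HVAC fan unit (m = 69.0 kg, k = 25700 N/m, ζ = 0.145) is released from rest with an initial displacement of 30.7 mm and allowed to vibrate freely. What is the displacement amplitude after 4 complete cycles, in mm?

Logarithmic decrement δ = 2πζ/√(1 − ζ²) = 2π × 0.1450/√(1 − 0.0210) = 0.9208.
After n cycles, x_n/x₀ = e^(−nδ), so x_4 = 30.7 × e^(−4 × 0.9208) = 30.7 × 0.02514 = 0.7719 mm.

0.772 mm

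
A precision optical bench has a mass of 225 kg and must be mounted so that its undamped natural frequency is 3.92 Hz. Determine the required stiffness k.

ω_n = 2πf_n = 2π × 3.92 = 24.63 rad/s.
k = m·ω_n² = 225 × 24.63² = 225 × 606.6 = 136500 N/m.

136000 N/m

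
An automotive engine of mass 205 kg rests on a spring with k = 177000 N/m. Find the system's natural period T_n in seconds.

ω_n = √(k/m) = √(177000/205) = √863.4 = 29.38 rad/s.
T_n = 2π/ω_n = 6.283/29.38 = 0.2138 s.

0.214 s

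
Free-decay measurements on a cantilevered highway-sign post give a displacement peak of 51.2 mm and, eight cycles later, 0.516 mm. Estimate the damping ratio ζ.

Logarithmic decrement δ = (1/n)·ln(x₀/x_n) = (1/8)·ln(51.2/0.516) = (1/8)·ln(99.22) = 0.5747.
ζ = δ/√(4π² + δ²) = 0.5747/√(39.48 + 0.330) = 0.5747/6.309 = 0.09108.

0.0911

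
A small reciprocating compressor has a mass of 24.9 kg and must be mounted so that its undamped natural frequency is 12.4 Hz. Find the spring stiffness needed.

ω_n = 2πf_n = 2π × 12.4 = 77.91 rad/s.
k = m·ω_n² = 24.9 × 77.91² = 24.9 × 6070 = 151100 N/m.

151000 N/m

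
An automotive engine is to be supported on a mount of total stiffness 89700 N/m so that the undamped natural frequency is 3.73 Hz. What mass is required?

163 kg

ω_n = 2πf_n = 2π × 3.73 = 23.44 rad/s.
m = k/ω_n² = 89700/23.44² = 89700/549.3 = 163.3 kg.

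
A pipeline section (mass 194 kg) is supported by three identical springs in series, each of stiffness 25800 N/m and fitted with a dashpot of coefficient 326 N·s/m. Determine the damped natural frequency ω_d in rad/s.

6.60 rad/s

Series springs: 1/k_eq = 3/25800, so k_eq = 25800/3 = 8600 N/m.
ω_n = √(k_eq/m) = √(8600/194) = 6.658 rad/s.
Critical damping c_c = 2√(k_eq·m) = 2√(8600 × 194) = 2583 N·s/m, so ζ = c/c_c = 326/2583 = 0.1262.
ω_d = ω_n√(1 − ζ²) = 6.658 × √(1 − 0.0159) = 6.605 rad/s.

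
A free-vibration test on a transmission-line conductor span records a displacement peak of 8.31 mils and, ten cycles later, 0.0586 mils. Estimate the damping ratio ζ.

Logarithmic decrement δ = (1/n)·ln(x₀/x_n) = (1/10)·ln(8.31/0.0586) = (1/10)·ln(141.8) = 0.4954.
ζ = δ/√(4π² + δ²) = 0.4954/√(39.48 + 0.245) = 0.4954/6.303 = 0.07861.

0.0786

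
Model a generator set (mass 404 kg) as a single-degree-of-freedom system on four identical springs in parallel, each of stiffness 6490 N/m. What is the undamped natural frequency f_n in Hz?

1.28 Hz

Parallel springs add: k_eq = 4 × 6490 = 25960 N/m.
ω_n = √(k_eq/m) = √(25960/404) = √64.26 = 8.016 rad/s.
f_n = ω_n/(2π) = 8.016/6.283 = 1.276 Hz.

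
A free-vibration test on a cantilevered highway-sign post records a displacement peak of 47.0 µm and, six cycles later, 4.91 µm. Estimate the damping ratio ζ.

Logarithmic decrement δ = (1/n)·ln(x₀/x_n) = (1/6)·ln(47.0/4.91) = (1/6)·ln(9.572) = 0.3765.
ζ = δ/√(4π² + δ²) = 0.3765/√(39.48 + 0.142) = 0.3765/6.294 = 0.05981.

0.0598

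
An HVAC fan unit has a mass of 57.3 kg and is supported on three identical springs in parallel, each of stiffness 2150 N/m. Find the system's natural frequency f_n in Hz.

1.69 Hz

Parallel springs add: k_eq = 3 × 2150 = 6450 N/m.
ω_n = √(k_eq/m) = √(6450/57.3) = √112.6 = 10.61 rad/s.
f_n = ω_n/(2π) = 10.61/6.283 = 1.689 Hz.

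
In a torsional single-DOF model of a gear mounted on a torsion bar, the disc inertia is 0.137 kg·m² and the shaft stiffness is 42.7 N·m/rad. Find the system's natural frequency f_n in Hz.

ω_n = √(k_t/J) = √(42.7/0.137) = √311.7 = 17.65 rad/s.
f_n = ω_n/(2π) = 17.65/6.283 = 2.810 Hz.

2.81 Hz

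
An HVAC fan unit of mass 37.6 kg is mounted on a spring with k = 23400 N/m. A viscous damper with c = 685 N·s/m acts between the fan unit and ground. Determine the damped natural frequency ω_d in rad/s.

23.2 rad/s

ω_n = √(k/m) = √(23400/37.6) = 24.95 rad/s.
Critical damping c_c = 2√(k·m) = 2√(23400 × 37.6) = 1876 N·s/m, so ζ = c/c_c = 685/1876 = 0.3651.
ω_d = ω_n√(1 − ζ²) = 24.95 × √(1 − 0.133) = 23.22 rad/s.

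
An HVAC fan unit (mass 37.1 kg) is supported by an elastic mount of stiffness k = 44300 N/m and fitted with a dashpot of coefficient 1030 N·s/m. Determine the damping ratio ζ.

ω_n = √(k/m) = √(44300/37.1) = 34.56 rad/s.
Critical damping c_c = 2√(k·m) = 2√(44300 × 37.1) = 2564 N·s/m, so ζ = c/c_c = 1030/2564 = 0.4017.

0.402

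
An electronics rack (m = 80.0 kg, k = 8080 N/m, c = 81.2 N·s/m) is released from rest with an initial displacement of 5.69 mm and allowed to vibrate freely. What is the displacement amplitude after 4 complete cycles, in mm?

ζ = c/(2√(km)) = 81.2/(2√(8080 × 80.0)) = 81.2/1608 = 0.05050.
Logarithmic decrement δ = 2πζ/√(1 − ζ²) = 2π × 0.05050/√(1 − 0.00255) = 0.3177.
After n cycles, x_n/x₀ = e^(−nδ), so x_4 = 5.69 × e^(−4 × 0.3177) = 5.69 × 0.2806 = 1.597 mm.

1.60 mm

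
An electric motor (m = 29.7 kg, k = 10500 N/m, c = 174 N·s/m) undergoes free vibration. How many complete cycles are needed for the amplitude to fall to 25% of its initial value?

ζ = c/(2√(km)) = 174/(2√(10500 × 29.7)) = 174/1117 = 0.1558.
Logarithmic decrement δ = 2πζ/√(1 − ζ²) = 2π × 0.1558/√(1 − 0.0243) = 0.9910.
x_n/x₀ = e^(−nδ) ≤ 0.25; take ln: n ≥ ln(1/0.25)/δ = 1.386/0.9910 = 1.399.
So 2 complete cycles are required.

2 cycles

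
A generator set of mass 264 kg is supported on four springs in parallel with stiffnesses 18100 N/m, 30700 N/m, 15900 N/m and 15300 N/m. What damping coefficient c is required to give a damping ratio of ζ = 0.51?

4690 N·s/m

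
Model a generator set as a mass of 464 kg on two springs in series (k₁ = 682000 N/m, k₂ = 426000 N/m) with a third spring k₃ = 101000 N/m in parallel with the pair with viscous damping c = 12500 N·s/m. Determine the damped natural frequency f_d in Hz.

3.90 Hz

Series pair: k_s = k₁k₂/(k₁+k₂) = (682000)(426000)/(682000 + 426000) = 262200 N/m. In parallel with k₃: k_eq = 262200 + 101000 = 363200 N/m.
ω_n = √(k_eq/m) = √(363200/464) = 27.98 rad/s.
Critical damping c_c = 2√(k_eq·m) = 2√(363200 × 464) = 25960 N·s/m, so ζ = c/c_c = 12500/25960 = 0.4814.
ω_d = ω_n√(1 − ζ²) = 27.98 × √(1 − 0.232) = 24.52 rad/s.
f_d = ω_d/(2π) = 3.903 Hz.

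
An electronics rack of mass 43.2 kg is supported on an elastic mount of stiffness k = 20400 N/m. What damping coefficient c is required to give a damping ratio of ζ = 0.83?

1560 N·s/m

c_c = 2√(k·m) = 2√(20400 × 43.2) = 1878 N·s/m.
c = ζ·c_c = 0.83 × 1878 = 1558 N·s/m.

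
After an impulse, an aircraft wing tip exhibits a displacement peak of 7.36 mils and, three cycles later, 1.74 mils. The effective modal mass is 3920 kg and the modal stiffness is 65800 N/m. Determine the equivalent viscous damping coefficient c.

Logarithmic decrement δ = (1/n)·ln(x₀/x_n) = (1/3)·ln(7.36/1.74) = (1/3)·ln(4.230) = 0.4807.
ζ = δ/√(4π² + δ²) = 0.4807/√(39.48 + 0.231) = 0.4807/6.302 = 0.07629.
c = ζ · 2√(km) = 0.07629 × 2√(65800 × 3920) = 0.07629 × 32120 = 2450 N·s/m.

2450 N·s/m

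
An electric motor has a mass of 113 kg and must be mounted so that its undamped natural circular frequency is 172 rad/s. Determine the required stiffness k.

k = m·ω_n² = 113 × 172.0² = 113 × 29580 = 3343000 N/m.

3340000 N/m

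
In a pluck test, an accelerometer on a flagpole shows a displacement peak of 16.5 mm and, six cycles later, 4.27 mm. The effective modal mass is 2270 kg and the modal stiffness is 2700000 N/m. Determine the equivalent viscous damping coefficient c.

5610 N·s/m

Logarithmic decrement δ = (1/n)·ln(x₀/x_n) = (1/6)·ln(16.5/4.27) = (1/6)·ln(3.864) = 0.2253.
ζ = δ/√(4π² + δ²) = 0.2253/√(39.48 + 0.0508) = 0.2253/6.287 = 0.03583.
c = ζ · 2√(km) = 0.03583 × 2√(2700000 × 2270) = 0.03583 × 156600 = 5611 N·s/m.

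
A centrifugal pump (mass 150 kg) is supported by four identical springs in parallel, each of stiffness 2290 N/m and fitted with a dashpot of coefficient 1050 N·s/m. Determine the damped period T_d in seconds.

0.899 s

Parallel springs add: k_eq = 4 × 2290 = 9160 N/m.
ω_n = √(k_eq/m) = √(9160/150) = 7.815 rad/s.
Critical damping c_c = 2√(k_eq·m) = 2√(9160 × 150) = 2344 N·s/m, so ζ = c/c_c = 1050/2344 = 0.4479.
ω_d = ω_n√(1 − ζ²) = 7.815 × √(1 − 0.201) = 6.987 rad/s.
T_d = 2π/ω_d = 0.8993 s.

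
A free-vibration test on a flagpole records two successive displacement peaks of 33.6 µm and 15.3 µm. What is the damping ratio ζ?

0.124

Logarithmic decrement δ = (1/n)·ln(x₀/x_n) = (1/1)·ln(33.6/15.3) = (1/1)·ln(2.196) = 0.7867.
ζ = δ/√(4π² + δ²) = 0.7867/√(39.48 + 0.619) = 0.7867/6.332 = 0.1242.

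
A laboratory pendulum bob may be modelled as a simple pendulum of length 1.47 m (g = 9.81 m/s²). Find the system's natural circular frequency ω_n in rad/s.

For a simple pendulum ω_n = √(g/L) = √(9.81/1.47) = √6.673 = 2.583 rad/s.

2.58 rad/s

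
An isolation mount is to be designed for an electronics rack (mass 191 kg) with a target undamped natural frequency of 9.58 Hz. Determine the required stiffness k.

ω_n = 2πf_n = 2π × 9.58 = 60.19 rad/s.
k = m·ω_n² = 191 × 60.19² = 191 × 3623 = 692000 N/m.

692000 N/m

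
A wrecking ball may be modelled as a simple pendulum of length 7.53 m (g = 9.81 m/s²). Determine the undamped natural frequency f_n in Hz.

0.182 Hz

For a simple pendulum ω_n = √(g/L) = √(9.81/7.53) = √1.303 = 1.141 rad/s.
f_n = ω_n/(2π) = 1.141/6.283 = 0.1817 Hz.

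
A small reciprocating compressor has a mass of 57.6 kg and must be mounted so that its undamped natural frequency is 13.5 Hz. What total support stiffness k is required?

414000 N/m

ω_n = 2πf_n = 2π × 13.5 = 84.82 rad/s.
k = m·ω_n² = 57.6 × 84.82² = 57.6 × 7195 = 414400 N/m.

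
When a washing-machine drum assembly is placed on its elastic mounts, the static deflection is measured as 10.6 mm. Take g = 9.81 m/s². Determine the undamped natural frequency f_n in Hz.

ω_n = √(g/δ_st) = √(9.81/0.0106) = √925.5 = 30.42 rad/s.
f_n = ω_n/(2π) = 30.42/6.283 = 4.842 Hz.

4.84 Hz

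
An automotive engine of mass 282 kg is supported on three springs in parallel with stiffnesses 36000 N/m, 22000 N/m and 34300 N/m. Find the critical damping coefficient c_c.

10200 N·s/m

Parallel springs add: k_eq = 36000 + 22000 + 34300 = 92300 N/m.
c_c = 2√(k_eq·m) = 2√(92300 × 282) = 2 × 5102 = 10200 N·s/m.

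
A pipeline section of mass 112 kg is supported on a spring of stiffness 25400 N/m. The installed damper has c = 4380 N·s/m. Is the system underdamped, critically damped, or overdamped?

overdamped

c_c = 2√(k·m) = 3373 N·s/m; ζ = c/c_c = 4380/3373 = 1.30.
Since ζ > 1 the system is overdamped.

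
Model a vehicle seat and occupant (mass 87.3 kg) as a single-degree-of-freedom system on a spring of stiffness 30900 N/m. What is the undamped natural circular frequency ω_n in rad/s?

ω_n = √(k/m) = √(30900/87.3) = √354.0 = 18.81 rad/s.

18.8 rad/s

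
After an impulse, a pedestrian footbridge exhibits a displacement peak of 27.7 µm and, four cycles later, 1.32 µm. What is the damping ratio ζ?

0.120

Logarithmic decrement δ = (1/n)·ln(x₀/x_n) = (1/4)·ln(27.7/1.32) = (1/4)·ln(20.98) = 0.7610.
ζ = δ/√(4π² + δ²) = 0.7610/√(39.48 + 0.579) = 0.7610/6.329 = 0.1202.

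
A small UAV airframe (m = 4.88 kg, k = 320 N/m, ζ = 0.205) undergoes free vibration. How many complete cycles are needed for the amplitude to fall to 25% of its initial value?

2 cycles

Logarithmic decrement δ = 2πζ/√(1 − ζ²) = 2π × 0.2050/√(1 − 0.0420) = 1.316.
x_n/x₀ = e^(−nδ) ≤ 0.25; take ln: n ≥ ln(1/0.25)/δ = 1.386/1.316 = 1.053.
So 2 complete cycles are required.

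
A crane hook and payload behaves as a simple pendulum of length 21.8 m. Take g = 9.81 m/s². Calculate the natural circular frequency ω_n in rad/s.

For a simple pendulum ω_n = √(g/L) = √(9.81/21.8) = √0.4500 = 0.6708 rad/s.

0.671 rad/s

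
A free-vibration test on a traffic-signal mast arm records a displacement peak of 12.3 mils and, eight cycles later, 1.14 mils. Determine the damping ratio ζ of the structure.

0.0473

Logarithmic decrement δ = (1/n)·ln(x₀/x_n) = (1/8)·ln(12.3/1.14) = (1/8)·ln(10.79) = 0.2973.
ζ = δ/√(4π² + δ²) = 0.2973/√(39.48 + 0.0884) = 0.2973/6.290 = 0.04727.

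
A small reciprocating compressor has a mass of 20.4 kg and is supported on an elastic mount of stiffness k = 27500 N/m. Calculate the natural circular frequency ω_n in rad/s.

ω_n = √(k/m) = √(27500/20.4) = √1348 = 36.72 rad/s.

36.7 rad/s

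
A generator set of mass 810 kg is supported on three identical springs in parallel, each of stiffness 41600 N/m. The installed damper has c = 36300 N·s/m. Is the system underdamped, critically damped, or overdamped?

overdamped

Parallel springs add: k_eq = 3 × 41600 = 124800 N/m.
c_c = 2√(k_eq·m) = 20110 N·s/m; ζ = c/c_c = 36300/20110 = 1.81.
Since ζ > 1 the system is overdamped.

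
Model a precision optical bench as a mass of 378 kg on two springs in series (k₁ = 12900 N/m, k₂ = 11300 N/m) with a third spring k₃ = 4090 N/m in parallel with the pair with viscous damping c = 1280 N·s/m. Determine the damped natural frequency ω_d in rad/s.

Series pair: k_s = k₁k₂/(k₁+k₂) = (12900)(11300)/(12900 + 11300) = 6024 N/m. In parallel with k₃: k_eq = 6024 + 4090 = 10110 N/m.
ω_n = √(k_eq/m) = √(10110/378) = 5.173 rad/s.
Critical damping c_c = 2√(k_eq·m) = 2√(10110 × 378) = 3910 N·s/m, so ζ = c/c_c = 1280/3910 = 0.3273.
ω_d = ω_n√(1 − ζ²) = 5.173 × √(1 − 0.107) = 4.888 rad/s.

4.89 rad/s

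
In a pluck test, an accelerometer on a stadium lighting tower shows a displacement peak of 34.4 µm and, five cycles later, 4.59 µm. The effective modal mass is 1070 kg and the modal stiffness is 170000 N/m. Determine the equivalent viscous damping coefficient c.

Logarithmic decrement δ = (1/n)·ln(x₀/x_n) = (1/5)·ln(34.4/4.59) = (1/5)·ln(7.495) = 0.4028.
ζ = δ/√(4π² + δ²) = 0.4028/√(39.48 + 0.162) = 0.4028/6.296 = 0.06398.
c = ζ · 2√(km) = 0.06398 × 2√(170000 × 1070) = 0.06398 × 26970 = 1726 N·s/m.

1730 N·s/m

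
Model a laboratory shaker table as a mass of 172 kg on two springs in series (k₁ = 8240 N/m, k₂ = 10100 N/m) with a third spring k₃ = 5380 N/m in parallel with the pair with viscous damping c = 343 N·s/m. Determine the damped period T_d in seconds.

0.835 s

Series pair: k_s = k₁k₂/(k₁+k₂) = (8240)(10100)/(8240 + 10100) = 4538 N/m. In parallel with k₃: k_eq = 4538 + 5380 = 9918 N/m.
ω_n = √(k_eq/m) = √(9918/172) = 7.594 rad/s.
Critical damping c_c = 2√(k_eq·m) = 2√(9918 × 172) = 2612 N·s/m, so ζ = c/c_c = 343/2612 = 0.1313.
ω_d = ω_n√(1 − ζ²) = 7.594 × √(1 − 0.0172) = 7.528 rad/s.
T_d = 2π/ω_d = 0.8347 s.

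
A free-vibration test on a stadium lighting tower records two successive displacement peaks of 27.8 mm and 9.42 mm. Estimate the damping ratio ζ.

0.170

Logarithmic decrement δ = (1/n)·ln(x₀/x_n) = (1/1)·ln(27.8/9.42) = (1/1)·ln(2.951) = 1.082.
ζ = δ/√(4π² + δ²) = 1.082/√(39.48 + 1.17) = 1.082/6.376 = 0.1697.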